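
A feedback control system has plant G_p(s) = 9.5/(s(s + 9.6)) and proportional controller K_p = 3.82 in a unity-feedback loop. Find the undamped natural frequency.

ω_n = 6.02 rad/s

With unity feedback the closed-loop characteristic equation is s² + 9.6s + 3.82·9.5 = s² + 9.6s + 36.29 = 0.
So ω_n² = 36.29 ⇒ ω_n = 6.024 rad/s, and ζ = 9.6/(2ω_n) = 0.797.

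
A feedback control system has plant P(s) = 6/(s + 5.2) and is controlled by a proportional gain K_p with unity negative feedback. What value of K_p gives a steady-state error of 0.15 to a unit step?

Steady-state error for a unit step on this type-0 loop is 1/(1 + K_p·P(0)).
P(0) = 1.154. Require 1/(1 + K_p·1.154) = 0.15, so 1 + 1.154·K_p = 6.667.
K_p = (6.667 − 1)/1.154 = 4.91.

K_p = 4.91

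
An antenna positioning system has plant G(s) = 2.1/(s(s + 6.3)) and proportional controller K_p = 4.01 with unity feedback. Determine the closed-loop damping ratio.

ζ = 1.09

With unity feedback the closed-loop characteristic equation is s² + 6.3s + 4.01·2.1 = s² + 6.3s + 8.421 = 0.
Matching s² + 2ζω_n s + ω_n²: ω_n = √8.421 = 2.902 rad/s and 2ζω_n = 6.3, so ζ = 6.3/(2·2.902) = 1.09.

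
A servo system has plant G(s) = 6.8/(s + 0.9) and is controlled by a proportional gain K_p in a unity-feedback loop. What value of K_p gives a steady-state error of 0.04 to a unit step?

K_p = 3.18

For a type-0 loop with proportional control, e_ss = 1/(1 + K_p·G(0)).
G(0) = 7.556. Require 1/(1 + K_p·7.556) = 0.04, so 1 + 7.556·K_p = 25.
K_p = (25 − 1)/7.556 = 3.18.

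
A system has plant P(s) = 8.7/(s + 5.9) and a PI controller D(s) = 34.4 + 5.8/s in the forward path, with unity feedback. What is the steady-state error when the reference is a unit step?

0

The open loop D(s)P(s) has a pole at the origin (type 1), so the static position error constant is infinite and e_ss = 1/(1+∞) = 0.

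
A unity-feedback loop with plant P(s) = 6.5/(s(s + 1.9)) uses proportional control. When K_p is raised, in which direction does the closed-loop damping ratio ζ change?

ζ = 1.9/(2√(6.5K_p)); increasing K_p raises the denominator, so ζ falls.

decrease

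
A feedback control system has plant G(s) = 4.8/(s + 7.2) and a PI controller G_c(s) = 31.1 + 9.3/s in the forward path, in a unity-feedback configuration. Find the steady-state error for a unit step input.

The open loop G_c(s)G(s) has a pole at the origin (type 1), so the static position error constant is infinite and e_ss = 1/(1+∞) = 0.

0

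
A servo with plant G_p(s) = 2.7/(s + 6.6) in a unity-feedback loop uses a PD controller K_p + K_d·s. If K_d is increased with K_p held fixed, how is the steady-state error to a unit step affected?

unchanged

K_d affects only the transient (the s-coefficient); the DC loop gain, and hence e_ss, depends only on K_p.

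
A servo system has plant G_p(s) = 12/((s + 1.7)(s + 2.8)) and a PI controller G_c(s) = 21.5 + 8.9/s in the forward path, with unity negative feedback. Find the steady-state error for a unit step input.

0

The open loop G_c(s)G_p(s) has a pole at the origin (type 1), so the static position error constant is infinite and e_ss = 1/(1+∞) = 0.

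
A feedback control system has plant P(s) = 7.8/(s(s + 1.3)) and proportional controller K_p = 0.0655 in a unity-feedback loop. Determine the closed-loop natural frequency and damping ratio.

ω_n = 0.715 rad/s, ζ = 0.909

The closed-loop denominator is s(s+1.3) + 0.0655·7.8 = s² + 1.3s + 0.5109.
Matching s² + 2ζω_n s + ω_n²: ω_n = √0.5109 = 0.7148 rad/s and 2ζω_n = 1.3, so ζ = 1.3/(2·0.7148) = 0.909.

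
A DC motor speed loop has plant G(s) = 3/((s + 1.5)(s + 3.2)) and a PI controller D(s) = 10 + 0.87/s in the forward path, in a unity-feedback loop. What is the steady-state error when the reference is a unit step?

0

The open loop D(s)G(s) has a pole at the origin (type 1), so the static position error constant is infinite and e_ss = 1/(1+∞) = 0.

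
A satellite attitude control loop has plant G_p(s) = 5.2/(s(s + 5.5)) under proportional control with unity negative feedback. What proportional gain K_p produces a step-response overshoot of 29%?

K_p = 10.8

From %OS = 100·exp(−πζ/√(1−ζ²)) = 29%, ζ = −ln(0.29)/√(π²+ln²(0.29)) = 0.3666.
Characteristic equation s² + 5.5s + 5.2K_p = 0 gives ζ = 5.5/(2√(5.2K_p)).
Setting ζ = 0.3666: √(5.2K_p) = 5.5/(2·0.3666) = 7.501, so K_p = 56.27/5.2 = 10.8.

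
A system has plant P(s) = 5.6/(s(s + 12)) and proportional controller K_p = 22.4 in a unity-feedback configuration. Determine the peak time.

Closed-loop characteristic equation: s² + 12s + 125.4 = 0, so ω_n = 11.2 rad/s and ζ = 12/(2·11.2) = 0.5357.
Damped frequency ω_d = ω_n√(1−ζ²) = 9.457 rad/s, so peak time T_p = π/ω_d = 0.332 s.

T_p = 0.332 s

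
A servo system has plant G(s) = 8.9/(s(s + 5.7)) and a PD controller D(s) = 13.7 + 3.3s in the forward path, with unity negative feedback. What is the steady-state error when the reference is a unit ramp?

0.0467

The loop has one pole at the origin (type 1). Velocity error constant K_v = lim_{s→0} s·D(s)G(s) = 13.7·8.9/5.7 = 21.39.
Steady-state error to a unit ramp: e_ss = 1/K_v = 0.0467.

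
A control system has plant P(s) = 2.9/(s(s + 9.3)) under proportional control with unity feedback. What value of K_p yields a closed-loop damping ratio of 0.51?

Closed-loop characteristic equation: s² + 9.3s + K_p·2.9 = 0.
So ω_n = √(2.9K_p) and 2ζω_n = 9.3, giving ζ = 9.3/(2√(2.9K_p)).
Setting ζ = 0.51: √(2.9K_p) = 9.3/(2·0.51) = 9.118, so K_p = 83.13/2.9 = 28.7.

K_p = 28.7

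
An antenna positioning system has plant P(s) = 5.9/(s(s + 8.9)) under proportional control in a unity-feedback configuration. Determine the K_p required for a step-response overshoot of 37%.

From %OS = 100·exp(−πζ/√(1−ζ²)) = 37%, ζ = −ln(0.37)/√(π²+ln²(0.37)) = 0.3017.
Characteristic equation s² + 8.9s + 5.9K_p = 0 gives ζ = 8.9/(2√(5.9K_p)).
Setting ζ = 0.3017: √(5.9K_p) = 8.9/(2·0.3017) = 14.75, so K_p = 217.5/5.9 = 36.9.

K_p = 36.9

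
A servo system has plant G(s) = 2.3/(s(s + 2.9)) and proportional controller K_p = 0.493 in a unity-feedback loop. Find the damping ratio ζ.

ζ = 1.36

1 + K_p·G(s) = 0 gives s² + 2.9s + 1.134 = 0.
Matching s² + 2ζω_n s + ω_n²: ω_n = √1.134 = 1.065 rad/s and 2ζω_n = 2.9, so ζ = 2.9/(2·1.065) = 1.36.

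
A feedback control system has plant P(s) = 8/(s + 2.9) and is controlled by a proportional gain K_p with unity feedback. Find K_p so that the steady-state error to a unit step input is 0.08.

K_p = 4.17

Steady-state error for a unit step on this type-0 loop is 1/(1 + K_p·P(0)).
P(0) = 2.759. Require 1/(1 + K_p·2.759) = 0.08, so 1 + 2.759·K_p = 12.5.
K_p = (12.5 − 1)/2.759 = 4.17.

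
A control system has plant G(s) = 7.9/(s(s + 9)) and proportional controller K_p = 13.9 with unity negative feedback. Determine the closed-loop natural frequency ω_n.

The closed-loop denominator is s(s+9) + 13.9·7.9 = s² + 9s + 109.8.
Matching s² + 2ζω_n s + ω_n²: ω_n = √109.8 = 10.48 rad/s and 2ζω_n = 9, so ζ = 9/(2·10.48) = 0.429.

ω_n = 10.5 rad/s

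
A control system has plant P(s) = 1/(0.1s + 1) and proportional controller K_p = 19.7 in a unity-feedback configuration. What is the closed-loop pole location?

s = -207

Closed loop: T(s) = K_p·P/(1+K_p·P) = 19.7/(0.1s + 1 + 19.7), with pole at s = −(1 + 19.7)/0.1 = −207.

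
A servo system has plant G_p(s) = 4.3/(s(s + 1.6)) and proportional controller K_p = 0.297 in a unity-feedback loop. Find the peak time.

From 1 + K_pG_p(s) = 0: s² + 1.6s + 1.277 = 0 ⇒ ω_n = 1.13, ζ = 0.7079.
Damped frequency ω_d = ω_n√(1−ζ²) = 0.7982 rad/s, so peak time T_p = π/ω_d = 3.94 s.

T_p = 3.94 s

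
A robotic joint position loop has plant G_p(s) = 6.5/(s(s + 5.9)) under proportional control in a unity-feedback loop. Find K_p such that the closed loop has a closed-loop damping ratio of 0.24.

K_p = 23.2

Closed-loop characteristic equation: s² + 5.9s + K_p·6.5 = 0.
So ω_n = √(6.5K_p) and 2ζω_n = 5.9, giving ζ = 5.9/(2√(6.5K_p)).
Setting ζ = 0.24: √(6.5K_p) = 5.9/(2·0.24) = 12.29, so K_p = 151.1/6.5 = 23.2.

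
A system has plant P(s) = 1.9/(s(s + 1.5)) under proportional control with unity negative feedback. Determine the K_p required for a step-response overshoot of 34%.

From %OS = 100·exp(−πζ/√(1−ζ²)) = 34%, ζ = −ln(0.34)/√(π²+ln²(0.34)) = 0.3248.
Characteristic equation s² + 1.5s + 1.9K_p = 0 gives ζ = 1.5/(2√(1.9K_p)).
Setting ζ = 0.3248: √(1.9K_p) = 1.5/(2·0.3248) = 2.309, so K_p = 5.333/1.9 = 2.81.

K_p = 2.81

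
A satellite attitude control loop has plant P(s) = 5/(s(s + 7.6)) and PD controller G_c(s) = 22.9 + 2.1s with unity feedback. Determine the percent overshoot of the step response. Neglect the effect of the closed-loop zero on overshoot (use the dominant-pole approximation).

0.688%

Forward path: (22.9 + 2.1s)·5/(s(s+7.6)). The closed-loop characteristic equation is s² + (7.6 + 5·2.1)s + 5·22.9 = 0.
That is s² + 18.1s + 114.5 = 0, so ω_n = 10.7 rad/s and ζ = 18.1/(2·10.7) = 0.8458.
%OS = 100·exp(−πζ/√(1−ζ²)) = 0.688%.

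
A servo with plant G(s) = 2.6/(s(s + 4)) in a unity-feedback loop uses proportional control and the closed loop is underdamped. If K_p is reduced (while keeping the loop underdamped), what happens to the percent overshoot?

ζ = 4/(2√(2.6K_p)) rises as K_p falls; higher damping means less overshoot.

decrease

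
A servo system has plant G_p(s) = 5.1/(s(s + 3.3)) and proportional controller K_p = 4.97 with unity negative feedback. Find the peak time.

T_p = 0.66 s

The closed-loop denominator s² + 3.3s + 25.35 gives ω_n = √25.35 = 5.035 and ζ = 3.3/(2ω_n) = 0.3277.
Damped frequency ω_d = ω_n√(1−ζ²) = 4.757 rad/s, so peak time T_p = π/ω_d = 0.66 s.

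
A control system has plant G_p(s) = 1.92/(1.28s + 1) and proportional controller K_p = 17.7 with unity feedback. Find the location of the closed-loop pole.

s = -27.33

Closed loop: T(s) = K_p·G_p/(1+K_p·G_p) = 33.98/(1.28s + 1 + 33.98), with pole at s = −(1 + 33.98)/1.28 = −27.33.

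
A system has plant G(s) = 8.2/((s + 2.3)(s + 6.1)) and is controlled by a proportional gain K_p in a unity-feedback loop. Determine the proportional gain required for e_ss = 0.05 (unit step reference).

For a type-0 loop with proportional control, e_ss = 1/(1 + K_p·G(0)).
G(0) = 0.5845. Require 1/(1 + K_p·0.5845) = 0.05, so 1 + 0.5845·K_p = 20.
K_p = (20 − 1)/0.5845 = 32.5.

K_p = 32.5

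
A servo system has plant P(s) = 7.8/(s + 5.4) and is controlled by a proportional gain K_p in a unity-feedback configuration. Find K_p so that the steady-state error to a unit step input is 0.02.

Steady-state error for a unit step on this type-0 loop is 1/(1 + K_p·P(0)).
P(0) = 1.444. Require 1/(1 + K_p·1.444) = 0.02, so 1 + 1.444·K_p = 50.
K_p = (50 − 1)/1.444 = 33.9.

K_p = 33.9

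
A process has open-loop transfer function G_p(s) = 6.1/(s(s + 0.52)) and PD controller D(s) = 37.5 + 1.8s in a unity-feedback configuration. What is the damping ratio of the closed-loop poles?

Forward path: (37.5 + 1.8s)·6.1/(s(s+0.52)). The closed-loop characteristic equation is s² + (0.52 + 6.1·1.8)s + 6.1·37.5 = 0.
That is s² + 11.5s + 228.8 = 0, so ω_n = 15.12 rad/s and ζ = 11.5/(2·15.12) = 0.3802.

ζ = 0.38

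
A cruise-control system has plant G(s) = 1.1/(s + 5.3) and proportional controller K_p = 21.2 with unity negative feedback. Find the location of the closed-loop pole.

s = -28.62

Closed-loop transfer function: T(s) = K_p·G(s)/(1 + K_p·G(s)) = 23.32/(s + 5.3 + 23.32) = 23.32/(s + 28.62).
The closed-loop pole is at s = −28.62.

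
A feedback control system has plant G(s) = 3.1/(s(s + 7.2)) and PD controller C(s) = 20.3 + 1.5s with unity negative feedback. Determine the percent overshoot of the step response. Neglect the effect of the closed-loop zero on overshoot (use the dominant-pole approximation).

Forward path: (20.3 + 1.5s)·3.1/(s(s+7.2)). The closed-loop characteristic equation is s² + (7.2 + 3.1·1.5)s + 3.1·20.3 = 0.
That is s² + 11.85s + 62.93 = 0, so ω_n = 7.933 rad/s and ζ = 11.85/(2·7.933) = 0.7469.
%OS = 100·exp(−πζ/√(1−ζ²)) = 2.93%.

2.93%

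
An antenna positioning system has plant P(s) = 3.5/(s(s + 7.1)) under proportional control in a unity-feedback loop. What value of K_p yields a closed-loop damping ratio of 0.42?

K_p = 20.4

Closed-loop characteristic equation: s² + 7.1s + K_p·3.5 = 0.
So ω_n = √(3.5K_p) and 2ζω_n = 7.1, giving ζ = 7.1/(2√(3.5K_p)).
Setting ζ = 0.42: √(3.5K_p) = 7.1/(2·0.42) = 8.452, so K_p = 71.44/3.5 = 20.4.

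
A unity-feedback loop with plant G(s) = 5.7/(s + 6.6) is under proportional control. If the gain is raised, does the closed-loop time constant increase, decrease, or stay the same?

decrease

The closed-loop bandwidth 6.6+K_p·5.7 grows with K_p, so τ shrinks.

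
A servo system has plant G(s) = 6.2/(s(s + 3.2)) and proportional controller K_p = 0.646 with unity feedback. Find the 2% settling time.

The closed-loop denominator s² + 3.2s + 4.005 gives ω_n = √4.005 = 2.001 and ζ = 3.2/(2ω_n) = 0.7995.
2% settling time T_s ≈ 4/(ζω_n) = 4/1.6 = 2.5 s.

T_s ≈ 2.5 s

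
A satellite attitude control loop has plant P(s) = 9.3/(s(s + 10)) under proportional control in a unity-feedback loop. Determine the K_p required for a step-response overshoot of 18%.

From %OS = 100·exp(−πζ/√(1−ζ²)) = 18%, ζ = −ln(0.18)/√(π²+ln²(0.18)) = 0.4791.
Characteristic equation s² + 10s + 9.3K_p = 0 gives ζ = 10/(2√(9.3K_p)).
Setting ζ = 0.4791: √(9.3K_p) = 10/(2·0.4791) = 10.44, so K_p = 108.9/9.3 = 11.7.

K_p = 11.7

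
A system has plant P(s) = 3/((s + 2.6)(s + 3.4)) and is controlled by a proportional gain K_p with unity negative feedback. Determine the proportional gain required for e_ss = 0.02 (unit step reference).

K_p = 144

For a type-0 loop with proportional control, e_ss = 1/(1 + K_p·P(0)).
P(0) = 0.3394. Require 1/(1 + K_p·0.3394) = 0.02, so 1 + 0.3394·K_p = 50.
K_p = (50 − 1)/0.3394 = 144.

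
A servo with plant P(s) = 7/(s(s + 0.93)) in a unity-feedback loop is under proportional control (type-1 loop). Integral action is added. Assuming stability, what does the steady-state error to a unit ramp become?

0

The integrator raises the loop to type 2, so K_v → ∞ and e_ss to a ramp is zero.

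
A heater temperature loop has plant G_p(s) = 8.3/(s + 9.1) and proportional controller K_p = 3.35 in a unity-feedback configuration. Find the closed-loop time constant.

Closed-loop transfer function: T(s) = K_p·G_p(s)/(1 + K_p·G_p(s)) = 27.81/(s + 9.1 + 27.81) = 27.81/(s + 36.91).
Time constant τ = 1/36.91 = 0.0271 s.

τ = 0.0271 s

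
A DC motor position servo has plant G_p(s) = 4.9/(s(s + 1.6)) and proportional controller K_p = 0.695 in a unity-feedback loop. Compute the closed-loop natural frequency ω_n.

ω_n = 1.85 rad/s

With unity feedback the closed-loop characteristic equation is s² + 1.6s + 0.695·4.9 = s² + 1.6s + 3.405 = 0.
So ω_n² = 3.405 ⇒ ω_n = 1.845 rad/s, and ζ = 1.6/(2ω_n) = 0.434.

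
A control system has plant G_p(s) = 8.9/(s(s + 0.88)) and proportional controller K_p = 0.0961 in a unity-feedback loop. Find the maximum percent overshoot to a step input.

From 1 + K_pG_p(s) = 0: s² + 0.88s + 0.8553 = 0 ⇒ ω_n = 0.9248, ζ = 0.4758.
%OS = 100·exp(−πζ/√(1−ζ²)) = 100·exp(−π·0.4758/√0.7736) = 18.3%.

18.3%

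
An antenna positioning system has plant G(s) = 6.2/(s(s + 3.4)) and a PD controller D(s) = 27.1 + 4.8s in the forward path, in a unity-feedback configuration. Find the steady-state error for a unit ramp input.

The loop has one pole at the origin (type 1). Velocity error constant K_v = lim_{s→0} s·D(s)G(s) = 27.1·6.2/3.4 = 49.42.
Steady-state error to a unit ramp: e_ss = 1/K_v = 0.0202.

0.0202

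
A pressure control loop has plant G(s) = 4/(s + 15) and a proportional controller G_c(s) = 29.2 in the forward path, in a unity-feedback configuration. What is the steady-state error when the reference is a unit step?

The loop is type 0. Static position error constant K_pos = G_c(0)·G(0) = 29.2·0.2667 = 7.787.
Steady-state error to a unit step: e_ss = 1/(1+K_pos) = 1/8.787 = 0.114.

0.114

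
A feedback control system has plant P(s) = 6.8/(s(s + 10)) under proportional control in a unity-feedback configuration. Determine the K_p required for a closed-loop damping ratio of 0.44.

K_p = 19

Closed-loop characteristic equation: s² + 10s + K_p·6.8 = 0.
So ω_n = √(6.8K_p) and 2ζω_n = 10, giving ζ = 10/(2√(6.8K_p)).
Setting ζ = 0.44: √(6.8K_p) = 10/(2·0.44) = 11.36, so K_p = 129.1/6.8 = 19.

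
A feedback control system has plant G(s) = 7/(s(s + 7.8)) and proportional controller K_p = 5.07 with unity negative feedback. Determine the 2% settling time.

The closed-loop denominator s² + 7.8s + 35.49 gives ω_n = √35.49 = 5.957 and ζ = 7.8/(2ω_n) = 0.6547.
2% settling time T_s ≈ 4/(ζω_n) = 4/3.9 = 1.03 s.

T_s ≈ 1.03 s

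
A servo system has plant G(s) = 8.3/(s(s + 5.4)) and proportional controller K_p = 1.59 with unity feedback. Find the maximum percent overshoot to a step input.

3.05%

The closed-loop denominator s² + 5.4s + 13.2 gives ω_n = √13.2 = 3.633 and ζ = 5.4/(2ω_n) = 0.7432.
%OS = 100·exp(−πζ/√(1−ζ²)) = 100·exp(−π·0.7432/√0.4476) = 3.05%.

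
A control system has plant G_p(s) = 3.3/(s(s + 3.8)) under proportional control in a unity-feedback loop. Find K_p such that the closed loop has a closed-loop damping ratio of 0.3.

K_p = 12.2

Closed-loop characteristic equation: s² + 3.8s + K_p·3.3 = 0.
So ω_n = √(3.3K_p) and 2ζω_n = 3.8, giving ζ = 3.8/(2√(3.3K_p)).
Setting ζ = 0.3: √(3.3K_p) = 3.8/(2·0.3) = 6.333, so K_p = 40.11/3.3 = 12.2.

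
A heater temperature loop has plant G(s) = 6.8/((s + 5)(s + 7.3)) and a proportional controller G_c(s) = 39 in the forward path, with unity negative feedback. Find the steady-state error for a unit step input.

0.121

The loop is type 0. Static position error constant K_pos = G_c(0)·G(0) = 39·0.1863 = 7.266.
Steady-state error to a unit step: e_ss = 1/(1+K_pos) = 1/8.266 = 0.121.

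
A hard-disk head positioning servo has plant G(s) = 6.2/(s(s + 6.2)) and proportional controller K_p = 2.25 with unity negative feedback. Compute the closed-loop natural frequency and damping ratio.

ω_n = 3.73 rad/s, ζ = 0.83

With unity feedback the closed-loop characteristic equation is s² + 6.2s + 2.25·6.2 = s² + 6.2s + 13.95 = 0.
So ω_n² = 13.95 ⇒ ω_n = 3.735 rad/s, and ζ = 6.2/(2ω_n) = 0.83.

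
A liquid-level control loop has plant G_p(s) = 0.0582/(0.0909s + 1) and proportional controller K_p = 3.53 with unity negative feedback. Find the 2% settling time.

T_s ≈ 0.302 s

Closed loop: T(s) = K_p·G_p/(1+K_p·G_p) = 0.2054/(0.0909s + 1 + 0.2054), with pole at s = −(1 + 0.2054)/0.0909 = −13.26.
τ = 1/13.26 = 0.07541 s, so 2% settling time ≈ 4τ = 0.302 s.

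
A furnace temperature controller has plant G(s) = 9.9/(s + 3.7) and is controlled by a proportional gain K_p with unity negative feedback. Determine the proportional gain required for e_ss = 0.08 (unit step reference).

Steady-state error for a unit step on this type-0 loop is 1/(1 + K_p·G(0)).
G(0) = 2.676. Require 1/(1 + K_p·2.676) = 0.08, so 1 + 2.676·K_p = 12.5.
K_p = (12.5 − 1)/2.676 = 4.3.

K_p = 4.3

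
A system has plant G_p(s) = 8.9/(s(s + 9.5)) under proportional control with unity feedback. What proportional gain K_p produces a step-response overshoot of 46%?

K_p = 44

From %OS = 100·exp(−πζ/√(1−ζ²)) = 46%, ζ = −ln(0.46)/√(π²+ln²(0.46)) = 0.24.
Characteristic equation s² + 9.5s + 8.9K_p = 0 gives ζ = 9.5/(2√(8.9K_p)).
Setting ζ = 0.24: √(8.9K_p) = 9.5/(2·0.24) = 19.8, so K_p = 391.9/8.9 = 44.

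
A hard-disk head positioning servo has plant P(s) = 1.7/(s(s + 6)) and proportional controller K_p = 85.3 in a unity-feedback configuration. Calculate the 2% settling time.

The closed-loop denominator s² + 6s + 145 gives ω_n = √145 = 12.04 and ζ = 6/(2ω_n) = 0.2491.
2% settling time T_s ≈ 4/(ζω_n) = 4/3 = 1.33 s.

T_s ≈ 1.33 s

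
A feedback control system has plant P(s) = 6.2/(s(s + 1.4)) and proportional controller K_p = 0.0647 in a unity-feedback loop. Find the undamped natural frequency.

With unity feedback the closed-loop characteristic equation is s² + 1.4s + 0.0647·6.2 = s² + 1.4s + 0.4011 = 0.
Matching s² + 2ζω_n s + ω_n²: ω_n = √0.4011 = 0.6334 rad/s and 2ζω_n = 1.4, so ζ = 1.4/(2·0.6334) = 1.11.

ω_n = 0.633 rad/s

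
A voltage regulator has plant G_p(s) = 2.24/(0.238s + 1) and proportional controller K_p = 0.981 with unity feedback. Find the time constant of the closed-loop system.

Closed loop: T(s) = K_p·G_p/(1+K_p·G_p) = 2.197/(0.238s + 1 + 2.197), with pole at s = −(1 + 2.197)/0.238 = −13.43.
Closed-loop time constant τ = 1/13.43 = 0.0744 s.

τ = 0.0744 s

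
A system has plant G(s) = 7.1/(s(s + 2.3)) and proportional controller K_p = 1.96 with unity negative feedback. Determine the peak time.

T_p = 0.885 s

From 1 + K_pG(s) = 0: s² + 2.3s + 13.92 = 0 ⇒ ω_n = 3.73, ζ = 0.3083.
Damped frequency ω_d = ω_n√(1−ζ²) = 3.549 rad/s, so peak time T_p = π/ω_d = 0.885 s.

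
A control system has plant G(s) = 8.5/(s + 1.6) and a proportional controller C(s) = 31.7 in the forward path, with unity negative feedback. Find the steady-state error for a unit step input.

The loop is type 0. Static position error constant K_pos = C(0)·G(0) = 31.7·5.312 = 168.4.
Steady-state error to a unit step: e_ss = 1/(1+K_pos) = 1/169.4 = 0.0059.

0.0059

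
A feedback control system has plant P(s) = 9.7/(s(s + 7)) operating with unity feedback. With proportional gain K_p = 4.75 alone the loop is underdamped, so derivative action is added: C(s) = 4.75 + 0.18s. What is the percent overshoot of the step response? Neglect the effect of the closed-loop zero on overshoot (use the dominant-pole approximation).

Forward path: (4.75 + 0.18s)·9.7/(s(s+7)). The closed-loop characteristic equation is s² + (7 + 9.7·0.18)s + 9.7·4.75 = 0.
That is s² + 8.746s + 46.07 = 0, so ω_n = 6.788 rad/s and ζ = 8.746/(2·6.788) = 0.6442.
%OS = 100·exp(−πζ/√(1−ζ²)) = 7.09%.

7.09%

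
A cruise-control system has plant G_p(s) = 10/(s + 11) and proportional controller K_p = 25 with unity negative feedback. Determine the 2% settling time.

Closed-loop transfer function: T(s) = K_p·G_p(s)/(1 + K_p·G_p(s)) = 250/(s + 11 + 250) = 250/(s + 261).
Time constant τ = 1/261 = 0.003831 s, so the 2% settling time is about 4τ = 0.0153 s.

T_s ≈ 0.0153 s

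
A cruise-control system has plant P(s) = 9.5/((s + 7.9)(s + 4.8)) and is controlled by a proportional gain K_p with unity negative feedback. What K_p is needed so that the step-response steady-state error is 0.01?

K_p = 395

For a type-0 loop with proportional control, e_ss = 1/(1 + K_p·P(0)).
P(0) = 0.2505. Require 1/(1 + K_p·0.2505) = 0.01, so 1 + 0.2505·K_p = 100.
K_p = (100 − 1)/0.2505 = 395.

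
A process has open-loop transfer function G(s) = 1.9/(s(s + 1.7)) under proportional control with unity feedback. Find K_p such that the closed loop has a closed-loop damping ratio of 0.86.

K_p = 0.514

Closed-loop characteristic equation: s² + 1.7s + K_p·1.9 = 0.
So ω_n = √(1.9K_p) and 2ζω_n = 1.7, giving ζ = 1.7/(2√(1.9K_p)).
Setting ζ = 0.86: √(1.9K_p) = 1.7/(2·0.86) = 0.9884, so K_p = 0.9769/1.9 = 0.514.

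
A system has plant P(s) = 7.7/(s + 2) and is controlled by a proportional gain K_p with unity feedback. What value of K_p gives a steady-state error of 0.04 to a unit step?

For a type-0 loop with proportional control, e_ss = 1/(1 + K_p·P(0)).
P(0) = 3.85. Require 1/(1 + K_p·3.85) = 0.04, so 1 + 3.85·K_p = 25.
K_p = (25 − 1)/3.85 = 6.23.

K_p = 6.23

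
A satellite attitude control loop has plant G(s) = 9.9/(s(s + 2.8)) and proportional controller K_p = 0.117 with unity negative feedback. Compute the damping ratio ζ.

1 + K_p·G(s) = 0 gives s² + 2.8s + 1.158 = 0.
Matching s² + 2ζω_n s + ω_n²: ω_n = √1.158 = 1.076 rad/s and 2ζω_n = 2.8, so ζ = 2.8/(2·1.076) = 1.3.

ζ = 1.3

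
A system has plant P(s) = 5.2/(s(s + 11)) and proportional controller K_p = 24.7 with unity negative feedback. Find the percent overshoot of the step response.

From 1 + K_pP(s) = 0: s² + 11s + 128.4 = 0 ⇒ ω_n = 11.33, ζ = 0.4853.
%OS = 100·exp(−πζ/√(1−ζ²)) = 100·exp(−π·0.4853/√0.7645) = 17.5%.

17.5%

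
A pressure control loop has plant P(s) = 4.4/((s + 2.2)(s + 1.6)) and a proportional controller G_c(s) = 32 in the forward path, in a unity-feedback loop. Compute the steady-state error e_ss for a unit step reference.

The loop is type 0. Static position error constant K_pos = G_c(0)·P(0) = 32·1.25 = 40.
Steady-state error to a unit step: e_ss = 1/(1+K_pos) = 1/41 = 0.0244.

0.0244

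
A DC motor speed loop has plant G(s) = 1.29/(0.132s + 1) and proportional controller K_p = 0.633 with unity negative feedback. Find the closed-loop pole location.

s = -13.76

Closed loop: T(s) = K_p·G/(1+K_p·G) = 0.8166/(0.132s + 1 + 0.8166), with pole at s = −(1 + 0.8166)/0.132 = −13.76.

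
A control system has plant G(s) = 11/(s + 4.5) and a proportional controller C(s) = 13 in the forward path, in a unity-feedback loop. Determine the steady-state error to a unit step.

The loop is type 0. Static position error constant K_pos = C(0)·G(0) = 13·2.444 = 31.78.
Steady-state error to a unit step: e_ss = 1/(1+K_pos) = 1/32.78 = 0.0305.

0.0305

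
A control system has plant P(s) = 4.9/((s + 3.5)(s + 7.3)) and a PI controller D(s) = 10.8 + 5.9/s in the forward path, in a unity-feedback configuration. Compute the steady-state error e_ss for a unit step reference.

The open loop D(s)P(s) has a pole at the origin (type 1), so the static position error constant is infinite and e_ss = 1/(1+∞) = 0.

0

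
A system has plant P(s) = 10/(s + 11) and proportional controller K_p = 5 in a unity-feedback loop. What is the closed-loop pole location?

Closed-loop transfer function: T(s) = K_p·P(s)/(1 + K_p·P(s)) = 50/(s + 11 + 50) = 50/(s + 61).
The closed-loop pole is at s = −61.

s = -61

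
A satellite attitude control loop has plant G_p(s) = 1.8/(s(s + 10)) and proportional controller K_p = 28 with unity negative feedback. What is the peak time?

T_p = 0.623 s

The closed-loop denominator s² + 10s + 50.4 gives ω_n = √50.4 = 7.099 and ζ = 10/(2ω_n) = 0.7043.
Damped frequency ω_d = ω_n√(1−ζ²) = 5.04 rad/s, so peak time T_p = π/ω_d = 0.623 s.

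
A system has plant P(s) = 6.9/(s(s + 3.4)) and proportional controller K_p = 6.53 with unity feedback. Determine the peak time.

T_p = 0.484 s

From 1 + K_pP(s) = 0: s² + 3.4s + 45.06 = 0 ⇒ ω_n = 6.712, ζ = 0.2533.
Damped frequency ω_d = ω_n√(1−ζ²) = 6.494 rad/s, so peak time T_p = π/ω_d = 0.484 s.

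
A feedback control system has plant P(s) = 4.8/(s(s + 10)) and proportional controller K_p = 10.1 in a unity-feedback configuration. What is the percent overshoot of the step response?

Closed-loop characteristic equation: s² + 10s + 48.48 = 0, so ω_n = 6.963 rad/s and ζ = 10/(2·6.963) = 0.7181.
%OS = 100·exp(−πζ/√(1−ζ²)) = 100·exp(−π·0.7181/√0.4843) = 3.91%.

3.91%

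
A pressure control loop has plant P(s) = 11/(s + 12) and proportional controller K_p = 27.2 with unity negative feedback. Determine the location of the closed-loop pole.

s = -311.2

Closed-loop transfer function: T(s) = K_p·P(s)/(1 + K_p·P(s)) = 299.2/(s + 12 + 299.2) = 299.2/(s + 311.2).
The closed-loop pole is at s = −311.2.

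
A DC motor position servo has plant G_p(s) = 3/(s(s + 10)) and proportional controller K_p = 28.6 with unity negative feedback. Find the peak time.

Closed-loop characteristic equation: s² + 10s + 85.8 = 0, so ω_n = 9.263 rad/s and ζ = 10/(2·9.263) = 0.5398.
Damped frequency ω_d = ω_n√(1−ζ²) = 7.797 rad/s, so peak time T_p = π/ω_d = 0.403 s.

T_p = 0.403 s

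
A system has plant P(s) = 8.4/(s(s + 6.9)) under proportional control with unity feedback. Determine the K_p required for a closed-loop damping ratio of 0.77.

K_p = 2.39

Closed-loop characteristic equation: s² + 6.9s + K_p·8.4 = 0.
So ω_n = √(8.4K_p) and 2ζω_n = 6.9, giving ζ = 6.9/(2√(8.4K_p)).
Setting ζ = 0.77: √(8.4K_p) = 6.9/(2·0.77) = 4.481, so K_p = 20.08/8.4 = 2.39.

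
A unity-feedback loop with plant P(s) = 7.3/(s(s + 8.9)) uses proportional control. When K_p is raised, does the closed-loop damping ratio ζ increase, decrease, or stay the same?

decrease

ζ = 8.9/(2√(7.3K_p)); increasing K_p raises the denominator, so ζ falls.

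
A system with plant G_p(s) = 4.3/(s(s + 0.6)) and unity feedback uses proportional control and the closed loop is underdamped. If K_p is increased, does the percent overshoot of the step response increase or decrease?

increase

Characteristic equation s² + 0.6s + K_p·4.3 = 0: raising K_p raises ω_n while 2ζω_n = 0.6 is fixed, so ζ falls and overshoot grows.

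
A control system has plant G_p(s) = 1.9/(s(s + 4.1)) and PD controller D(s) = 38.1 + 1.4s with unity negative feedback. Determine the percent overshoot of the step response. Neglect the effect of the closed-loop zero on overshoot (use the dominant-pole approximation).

Forward path: (38.1 + 1.4s)·1.9/(s(s+4.1)). The closed-loop characteristic equation is s² + (4.1 + 1.9·1.4)s + 1.9·38.1 = 0.
That is s² + 6.76s + 72.39 = 0, so ω_n = 8.508 rad/s and ζ = 6.76/(2·8.508) = 0.3973.
%OS = 100·exp(−πζ/√(1−ζ²)) = 25.7%.

25.7%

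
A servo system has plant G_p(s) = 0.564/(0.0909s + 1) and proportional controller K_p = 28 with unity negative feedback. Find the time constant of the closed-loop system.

τ = 0.00541 s

Closed loop: T(s) = K_p·G_p/(1+K_p·G_p) = 15.79/(0.0909s + 1 + 15.79), with pole at s = −(1 + 15.79)/0.0909 = −184.7.
Closed-loop time constant τ = 1/184.7 = 0.00541 s.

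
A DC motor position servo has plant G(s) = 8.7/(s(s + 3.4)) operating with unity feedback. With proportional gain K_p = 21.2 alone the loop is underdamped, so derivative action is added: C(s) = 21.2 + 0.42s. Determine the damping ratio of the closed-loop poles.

Forward path: (21.2 + 0.42s)·8.7/(s(s+3.4)). The closed-loop characteristic equation is s² + (3.4 + 8.7·0.42)s + 8.7·21.2 = 0.
That is s² + 7.054s + 184.4 = 0, so ω_n = 13.58 rad/s and ζ = 7.054/(2·13.58) = 0.2597.

ζ = 0.26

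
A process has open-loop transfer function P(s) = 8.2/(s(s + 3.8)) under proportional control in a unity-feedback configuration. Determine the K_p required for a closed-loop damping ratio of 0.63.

K_p = 1.11

Closed-loop characteristic equation: s² + 3.8s + K_p·8.2 = 0.
So ω_n = √(8.2K_p) and 2ζω_n = 3.8, giving ζ = 3.8/(2√(8.2K_p)).
Setting ζ = 0.63: √(8.2K_p) = 3.8/(2·0.63) = 3.016, so K_p = 9.095/8.2 = 1.11.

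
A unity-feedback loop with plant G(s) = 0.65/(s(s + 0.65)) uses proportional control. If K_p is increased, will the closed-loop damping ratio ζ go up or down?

decrease

ζ = 0.65/(2√(0.65K_p)); increasing K_p raises the denominator, so ζ falls.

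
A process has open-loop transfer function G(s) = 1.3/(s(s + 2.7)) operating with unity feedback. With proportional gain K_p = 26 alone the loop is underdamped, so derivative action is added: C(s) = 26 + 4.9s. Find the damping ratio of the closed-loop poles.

Forward path: (26 + 4.9s)·1.3/(s(s+2.7)). The closed-loop characteristic equation is s² + (2.7 + 1.3·4.9)s + 1.3·26 = 0.
That is s² + 9.07s + 33.8 = 0, so ω_n = 5.814 rad/s and ζ = 9.07/(2·5.814) = 0.78.

ζ = 0.78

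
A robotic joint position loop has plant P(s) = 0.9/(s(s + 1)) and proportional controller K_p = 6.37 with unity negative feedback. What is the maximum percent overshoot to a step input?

51.1%

From 1 + K_pP(s) = 0: s² + 1s + 5.733 = 0 ⇒ ω_n = 2.394, ζ = 0.2088.
%OS = 100·exp(−πζ/√(1−ζ²)) = 100·exp(−π·0.2088/√0.9564) = 51.1%.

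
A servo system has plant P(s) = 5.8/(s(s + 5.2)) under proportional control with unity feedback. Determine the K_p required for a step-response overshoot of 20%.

From %OS = 100·exp(−πζ/√(1−ζ²)) = 20%, ζ = −ln(0.2)/√(π²+ln²(0.2)) = 0.4559.
Characteristic equation s² + 5.2s + 5.8K_p = 0 gives ζ = 5.2/(2√(5.8K_p)).
Setting ζ = 0.4559: √(5.8K_p) = 5.2/(2·0.4559) = 5.702, so K_p = 32.52/5.8 = 5.61.

K_p = 5.61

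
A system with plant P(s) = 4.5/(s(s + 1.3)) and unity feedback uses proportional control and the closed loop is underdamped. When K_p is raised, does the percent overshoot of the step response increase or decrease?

increase

ζ = 1.3/(2√(4.5K_p)) decreases as K_p grows; lower damping means more overshoot.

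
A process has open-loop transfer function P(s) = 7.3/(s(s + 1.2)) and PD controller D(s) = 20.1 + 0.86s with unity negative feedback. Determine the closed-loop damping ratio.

ζ = 0.309

Forward path: (20.1 + 0.86s)·7.3/(s(s+1.2)). The closed-loop characteristic equation is s² + (1.2 + 7.3·0.86)s + 7.3·20.1 = 0.
That is s² + 7.478s + 146.7 = 0, so ω_n = 12.11 rad/s and ζ = 7.478/(2·12.11) = 0.3087.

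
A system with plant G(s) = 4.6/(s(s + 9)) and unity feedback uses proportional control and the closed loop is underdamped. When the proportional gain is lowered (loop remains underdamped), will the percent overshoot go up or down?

decrease

ζ = 9/(2√(4.6K_p)) rises as K_p falls; higher damping means less overshoot.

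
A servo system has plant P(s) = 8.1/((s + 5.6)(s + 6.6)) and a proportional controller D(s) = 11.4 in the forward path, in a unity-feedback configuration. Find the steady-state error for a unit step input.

0.286

The loop is type 0. Static position error constant K_pos = D(0)·P(0) = 11.4·0.2192 = 2.498.
Steady-state error to a unit step: e_ss = 1/(1+K_pos) = 1/3.498 = 0.286.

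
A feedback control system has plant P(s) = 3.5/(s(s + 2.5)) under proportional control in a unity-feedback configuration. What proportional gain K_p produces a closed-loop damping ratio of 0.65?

Closed-loop characteristic equation: s² + 2.5s + K_p·3.5 = 0.
So ω_n = √(3.5K_p) and 2ζω_n = 2.5, giving ζ = 2.5/(2√(3.5K_p)).
Setting ζ = 0.65: √(3.5K_p) = 2.5/(2·0.65) = 1.923, so K_p = 3.698/3.5 = 1.06.

K_p = 1.06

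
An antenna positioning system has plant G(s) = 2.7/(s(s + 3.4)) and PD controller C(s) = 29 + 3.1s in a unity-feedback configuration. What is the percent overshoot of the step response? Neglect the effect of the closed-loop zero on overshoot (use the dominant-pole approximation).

6.09%

Forward path: (29 + 3.1s)·2.7/(s(s+3.4)). The closed-loop characteristic equation is s² + (3.4 + 2.7·3.1)s + 2.7·29 = 0.
That is s² + 11.77s + 78.3 = 0, so ω_n = 8.849 rad/s and ζ = 11.77/(2·8.849) = 0.6651.
%OS = 100·exp(−πζ/√(1−ζ²)) = 6.09%.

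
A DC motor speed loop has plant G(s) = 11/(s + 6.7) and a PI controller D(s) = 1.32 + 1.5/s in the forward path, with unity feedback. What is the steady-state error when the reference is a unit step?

0

The open loop D(s)G(s) has a pole at the origin (type 1), so the static position error constant is infinite and e_ss = 1/(1+∞) = 0.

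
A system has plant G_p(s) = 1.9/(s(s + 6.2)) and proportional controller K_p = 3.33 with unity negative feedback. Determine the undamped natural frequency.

ω_n = 2.52 rad/s

The closed-loop denominator is s(s+6.2) + 3.33·1.9 = s² + 6.2s + 6.327.
So ω_n² = 6.327 ⇒ ω_n = 2.515 rad/s, and ζ = 6.2/(2ω_n) = 1.23.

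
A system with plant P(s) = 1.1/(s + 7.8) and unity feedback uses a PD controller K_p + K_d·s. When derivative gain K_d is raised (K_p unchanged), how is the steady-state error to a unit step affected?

unchanged

At s = 0 the derivative term contributes nothing: C(0) = K_p regardless of K_d, so K_pos = K_p·P(0) and e_ss are unchanged.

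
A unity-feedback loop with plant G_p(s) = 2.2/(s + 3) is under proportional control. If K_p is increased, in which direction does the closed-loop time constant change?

Closed-loop pole is at s = −(3+K_p·2.2); larger K_p moves it further left, so τ = 1/(3+K_p·2.2) decreases.

decrease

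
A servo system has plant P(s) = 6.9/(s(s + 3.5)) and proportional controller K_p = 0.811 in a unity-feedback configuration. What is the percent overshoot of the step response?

Closed-loop characteristic equation: s² + 3.5s + 5.596 = 0, so ω_n = 2.366 rad/s and ζ = 3.5/(2·2.366) = 0.7398.
%OS = 100·exp(−πζ/√(1−ζ²)) = 100·exp(−π·0.7398/√0.4527) = 3.16%.

3.16%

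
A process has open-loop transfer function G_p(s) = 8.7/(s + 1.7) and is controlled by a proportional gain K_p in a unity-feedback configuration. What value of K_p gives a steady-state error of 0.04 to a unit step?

K_p = 4.69

Steady-state error for a unit step on this type-0 loop is 1/(1 + K_p·G_p(0)).
G_p(0) = 5.118. Require 1/(1 + K_p·5.118) = 0.04, so 1 + 5.118·K_p = 25.
K_p = (25 − 1)/5.118 = 4.69.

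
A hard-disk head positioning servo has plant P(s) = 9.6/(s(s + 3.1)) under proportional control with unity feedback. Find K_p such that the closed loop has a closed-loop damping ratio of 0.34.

K_p = 2.16

Closed-loop characteristic equation: s² + 3.1s + K_p·9.6 = 0.
So ω_n = √(9.6K_p) and 2ζω_n = 3.1, giving ζ = 3.1/(2√(9.6K_p)).
Setting ζ = 0.34: √(9.6K_p) = 3.1/(2·0.34) = 4.559, so K_p = 20.78/9.6 = 2.16.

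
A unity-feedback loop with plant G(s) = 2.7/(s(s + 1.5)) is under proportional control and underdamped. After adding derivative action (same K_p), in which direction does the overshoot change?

The derivative term adds K·K_d to the s-coefficient of the characteristic equation, raising 2ζω_n while ω_n is unchanged; ζ increases, so overshoot decreases.

decrease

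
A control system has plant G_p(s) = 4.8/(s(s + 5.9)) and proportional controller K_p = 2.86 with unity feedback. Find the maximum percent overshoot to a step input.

1.6%

The closed-loop denominator s² + 5.9s + 13.73 gives ω_n = √13.73 = 3.705 and ζ = 5.9/(2ω_n) = 0.7962.
%OS = 100·exp(−πζ/√(1−ζ²)) = 100·exp(−π·0.7962/√0.3661) = 1.6%.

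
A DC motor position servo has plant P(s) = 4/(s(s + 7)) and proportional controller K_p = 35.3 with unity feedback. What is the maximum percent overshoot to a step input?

38%

From 1 + K_pP(s) = 0: s² + 7s + 141.2 = 0 ⇒ ω_n = 11.88, ζ = 0.2945.
%OS = 100·exp(−πζ/√(1−ζ²)) = 100·exp(−π·0.2945/√0.9132) = 38%.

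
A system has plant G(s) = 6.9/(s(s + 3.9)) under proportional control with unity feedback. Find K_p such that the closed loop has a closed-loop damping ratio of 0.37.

Closed-loop characteristic equation: s² + 3.9s + K_p·6.9 = 0.
So ω_n = √(6.9K_p) and 2ζω_n = 3.9, giving ζ = 3.9/(2√(6.9K_p)).
Setting ζ = 0.37: √(6.9K_p) = 3.9/(2·0.37) = 5.27, so K_p = 27.78/6.9 = 4.03.

K_p = 4.03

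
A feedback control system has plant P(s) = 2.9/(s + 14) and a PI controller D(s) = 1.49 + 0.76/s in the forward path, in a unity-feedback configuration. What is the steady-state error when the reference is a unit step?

0

The open loop D(s)P(s) has a pole at the origin (type 1), so the static position error constant is infinite and e_ss = 1/(1+∞) = 0.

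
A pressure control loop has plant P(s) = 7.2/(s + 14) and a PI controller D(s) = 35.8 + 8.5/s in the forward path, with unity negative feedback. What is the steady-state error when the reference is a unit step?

0

The open loop D(s)P(s) has a pole at the origin (type 1), so the static position error constant is infinite and e_ss = 1/(1+∞) = 0.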